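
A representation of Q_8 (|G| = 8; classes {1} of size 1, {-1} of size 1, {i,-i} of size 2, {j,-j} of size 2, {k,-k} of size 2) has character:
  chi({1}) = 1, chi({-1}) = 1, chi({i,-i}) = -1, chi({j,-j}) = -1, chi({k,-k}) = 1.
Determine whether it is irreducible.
Irreducible: <chi, chi> = 1.

Proof sketch: <chi, chi> = (1/|G|) sum_C |C| * |chi(C)|^2 = (1/8)[1*|1|^2 + 1*|1|^2 + 2*|-1|^2 + 2*|-1|^2 + 2*|1|^2]
  = (1/8)[(1) + (1) + (2) + (2) + (2)] = 8/8 = 1.
A character is irreducible iff <chi, chi> = 1, so this representation is irreducible.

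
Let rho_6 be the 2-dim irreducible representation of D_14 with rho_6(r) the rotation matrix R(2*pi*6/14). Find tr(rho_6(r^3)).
chi_{rho_6}(r^3) = 2*cos(2*pi*6*3/14) = -2*cos(3*pi/7)

Reasoning: rho_6(r^3) is rotation by angle 2*pi*6*3/14, whose trace is 2*cos(2*pi*6*3/14) = -2*cos(3*pi/7).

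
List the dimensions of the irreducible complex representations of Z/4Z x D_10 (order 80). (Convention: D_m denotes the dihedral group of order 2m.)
Dimensions: 1, 1, 1, 1, 1, 1, 1, 1, 1, 1, 1, 1, 1, 1, 1, 1, 2, 2, 2, 2, 2, 2, 2, 2, 2, 2, 2, 2, 2, 2, 2, 2

Working: There are 32 irreducibles (= number of conjugacy classes). Their dimensions d_i satisfy sum d_i^2 = |G| = 80: 1 + 1 + 1 + 1 + 1 + 1 + 1 + 1 + 1 + 1 + 1 + 1 + 1 + 1 + 1 + 1 + 4 + 4 + 4 + 4 + 4 + 4 + 4 + 4 + 4 + 4 + 4 + 4 + 4 + 4 + 4 + 4 = 80. (For the product with Z/4Z: each of the 4 1-dim characters of Z/4Z tensors with each irrep of D_10, giving 4 copies of each D_10-dimension.)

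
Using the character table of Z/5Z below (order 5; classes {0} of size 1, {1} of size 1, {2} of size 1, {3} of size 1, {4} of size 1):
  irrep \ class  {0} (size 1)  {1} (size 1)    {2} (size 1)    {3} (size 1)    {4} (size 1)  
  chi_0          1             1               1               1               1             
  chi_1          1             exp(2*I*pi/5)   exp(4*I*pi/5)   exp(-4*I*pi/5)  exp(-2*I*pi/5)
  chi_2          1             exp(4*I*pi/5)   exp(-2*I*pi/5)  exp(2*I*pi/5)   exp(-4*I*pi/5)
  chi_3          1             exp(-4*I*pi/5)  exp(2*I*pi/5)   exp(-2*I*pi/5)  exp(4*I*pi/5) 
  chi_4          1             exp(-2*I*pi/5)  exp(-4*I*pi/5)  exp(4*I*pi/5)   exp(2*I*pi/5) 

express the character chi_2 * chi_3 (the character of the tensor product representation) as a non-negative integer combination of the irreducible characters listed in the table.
chi_2 tensor chi_3 = chi_0 (all other irreducibles have multiplicity 0).

Solution. The character of a tensor product is the pointwise product (chi_2 * chi_3)(C) = chi_2(C) * chi_3(C):
  {0}: (1)*(1), {1}: (exp(4*I*pi/5))*(exp(-4*I*pi/5)), {2}: (exp(-2*I*pi/5))*(exp(2*I*pi/5)), {3}: (exp(2*I*pi/5))*(exp(-2*I*pi/5)), {4}: (exp(-4*I*pi/5))*(exp(4*I*pi/5))
so (chi_2 * chi_3) takes values
  {0} -> 1, {1} -> 1, {2} -> 1, {3} -> 1, {4} -> 1.
Now take the inner product of this character with each irreducible chi from the table, <chi_2*chi_3, chi> = (1/5) sum_C |C| (chi_2*chi_3)(C) conj(chi(C)):
  <chi_2*chi_3, chi_0> = (1/5)[1*(1)*conj(1) + 1*(1)*conj(1) + 1*(1)*conj(1) + 1*(1)*conj(1) + 1*(1)*conj(1)]
      = (1/5)[(1) + (1) + (1) + (1) + (1)] = 5/5 = 1
  <chi_2*chi_3, chi_1> = (1/5)[1*(1)*conj(1) + 1*(1)*conj(exp(2*I*pi/5)) + 1*(1)*conj(exp(4*I*pi/5)) + 1*(1)*conj(exp(-4*I*pi/5)) + 1*(1)*conj(exp(-2*I*pi/5))]
      = (1/5)[(1) + (exp(-2*I*pi/5)) + (exp(-4*I*pi/5)) + (exp(4*I*pi/5)) + (exp(2*I*pi/5))] = 0/5 = 0
  <chi_2*chi_3, chi_2> = (1/5)[1*(1)*conj(1) + 1*(1)*conj(exp(4*I*pi/5)) + 1*(1)*conj(exp(-2*I*pi/5)) + 1*(1)*conj(exp(2*I*pi/5)) + 1*(1)*conj(exp(-4*I*pi/5))]
      = (1/5)[(1) + (exp(-4*I*pi/5)) + (exp(2*I*pi/5)) + (exp(-2*I*pi/5)) + (exp(4*I*pi/5))] = 0/5 = 0
  <chi_2*chi_3, chi_3> = (1/5)[1*(1)*conj(1) + 1*(1)*conj(exp(-4*I*pi/5)) + 1*(1)*conj(exp(2*I*pi/5)) + 1*(1)*conj(exp(-2*I*pi/5)) + 1*(1)*conj(exp(4*I*pi/5))]
      = (1/5)[(1) + (exp(4*I*pi/5)) + (exp(-2*I*pi/5)) + (exp(2*I*pi/5)) + (exp(-4*I*pi/5))] = 0/5 = 0
  <chi_2*chi_3, chi_4> = (1/5)[1*(1)*conj(1) + 1*(1)*conj(exp(-2*I*pi/5)) + 1*(1)*conj(exp(-4*I*pi/5)) + 1*(1)*conj(exp(4*I*pi/5)) + 1*(1)*conj(exp(2*I*pi/5))]
      = (1/5)[(1) + (exp(2*I*pi/5)) + (exp(4*I*pi/5)) + (exp(-4*I*pi/5)) + (exp(-2*I*pi/5))] = 0/5 = 0
(Exp terms are combined using exp(i*s)*conj(exp(i*t)) = exp(i*(s-t)), and sums of them are collapsed using the identity that for every m > 1 the m distinct m-th roots of unity sum to 0, e.g. 1 + exp(2*I*pi/3) + exp(-2*I*pi/3) = 0.)
Hence the multiplicities are chi_0: 1. Dimension check: dim(chi_2)*dim(chi_3) = 1*1 = 1 and sum (mult * dim) = 1*1 = 1.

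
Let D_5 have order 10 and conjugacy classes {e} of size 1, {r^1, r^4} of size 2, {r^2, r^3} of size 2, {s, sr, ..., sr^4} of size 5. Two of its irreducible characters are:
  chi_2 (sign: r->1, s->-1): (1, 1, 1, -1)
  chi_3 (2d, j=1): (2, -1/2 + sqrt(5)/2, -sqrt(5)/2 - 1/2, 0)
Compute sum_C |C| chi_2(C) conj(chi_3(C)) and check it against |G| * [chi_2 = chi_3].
Sum = 0; so <chi_2, chi_3> = 0 (distinct irreducibles are orthogonal).

Reasoning: Compute term by term over conjugacy classes (|C| * chi_2(C) * conj(chi_3(C))):
  1*(1)*conj(2) + 2*(1)*conj(-1/2 + sqrt(5)/2) + 2*(1)*conj(-sqrt(5)/2 - 1/2) + 5*(-1)*conj(0)
  = (2) + (-1 + sqrt(5)) + (-sqrt(5) - 1) + (0)
  = 0.
Dividing by |G| = 10 gives 0/10 = 0, matching the row-orthogonality relation <chi_2, chi_3> = [chi_2 = chi_3].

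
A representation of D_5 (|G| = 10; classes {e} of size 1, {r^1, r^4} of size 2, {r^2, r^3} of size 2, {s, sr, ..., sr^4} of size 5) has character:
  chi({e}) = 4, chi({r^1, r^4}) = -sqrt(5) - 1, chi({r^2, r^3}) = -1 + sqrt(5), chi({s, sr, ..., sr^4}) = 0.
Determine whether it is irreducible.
Not irreducible (reducible): <chi, chi> = 4 > 1.

Why: <chi, chi> = (1/|G|) sum_C |C| * |chi(C)|^2 = (1/10)[1*|4|^2 + 2*|-sqrt(5) - 1|^2 + 2*|-1 + sqrt(5)|^2 + 5*|0|^2]
  = (1/10)[(16) + (4*sqrt(5) + 12) + (12 - 4*sqrt(5)) + (0)] = 40/10 = 4.
A character is irreducible iff <chi, chi> = 1, so this representation is reducible.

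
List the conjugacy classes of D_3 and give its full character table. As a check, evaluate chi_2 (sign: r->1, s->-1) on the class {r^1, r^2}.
Conjugacy classes: {e} of size 1, {r^1, r^2} of size 2, {s, sr, ..., sr^2} of size 3.
Character table:
  irrep \ class              {e} (size 1)  {r^1, r^2} (size 2)  {s, sr, ..., sr^2} (size 3)
  chi_1 (triv)               1             1                    1                          
  chi_2 (sign: r->1, s->-1)  1             1                    -1                         
  chi_3 (2d, j=1)            2             -1                   0                          

Spot check: chi_2 (sign: r->1, s->-1) on {r^1, r^2} = 1.

Reasoning: D_3 has order 2*3 = 6 with 3 conjugacy classes, hence 3 irreducibles. Sum of squared dims 1 + 1 + 4 = 6 = |G|. Linear characters come from the abelianisation; the 2-dimensional irreps have character r^k -> 2*cos(2*pi*j*k/3), reflections -> 0.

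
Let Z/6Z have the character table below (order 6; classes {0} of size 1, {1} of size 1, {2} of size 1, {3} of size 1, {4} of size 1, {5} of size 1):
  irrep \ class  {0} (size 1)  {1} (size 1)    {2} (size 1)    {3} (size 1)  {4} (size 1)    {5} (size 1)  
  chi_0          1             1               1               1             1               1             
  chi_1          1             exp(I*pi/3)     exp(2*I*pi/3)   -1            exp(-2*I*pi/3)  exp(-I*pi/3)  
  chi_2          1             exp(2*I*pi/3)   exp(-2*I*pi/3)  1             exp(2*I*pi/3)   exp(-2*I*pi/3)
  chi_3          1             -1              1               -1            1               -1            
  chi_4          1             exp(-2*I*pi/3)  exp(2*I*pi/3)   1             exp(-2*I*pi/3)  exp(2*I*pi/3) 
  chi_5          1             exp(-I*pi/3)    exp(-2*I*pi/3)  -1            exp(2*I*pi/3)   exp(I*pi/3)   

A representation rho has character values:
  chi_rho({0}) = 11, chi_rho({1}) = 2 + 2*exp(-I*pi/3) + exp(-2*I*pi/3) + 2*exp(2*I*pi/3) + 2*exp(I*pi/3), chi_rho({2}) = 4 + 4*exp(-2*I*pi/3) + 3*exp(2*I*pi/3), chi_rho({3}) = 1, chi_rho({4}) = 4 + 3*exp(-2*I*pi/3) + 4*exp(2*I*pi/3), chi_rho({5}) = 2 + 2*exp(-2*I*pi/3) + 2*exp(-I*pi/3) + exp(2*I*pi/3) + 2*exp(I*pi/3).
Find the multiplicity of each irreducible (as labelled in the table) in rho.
Multiplicities: chi_0: 3, chi_1: 2, chi_2: 2, chi_3: 1, chi_4: 1, chi_5: 2.

Explanation: Use <chi_rho, chi> = (1/|G|) sum_C |C| * chi_rho(C) * conj(chi(C)) with |G| = 6 for each irreducible chi in the table:
  <chi_rho, chi_0> = (1/6)[1*(11)*conj(1) + 1*(2 + 2*exp(-I*pi/3) + exp(-2*I*pi/3) + 2*exp(2*I*pi/3) + 2*exp(I*pi/3))*conj(1) + 1*(4 + 4*exp(-2*I*pi/3) + 3*exp(2*I*pi/3))*conj(1) + 1*(1)*conj(1) + 1*(4 + 3*exp(-2*I*pi/3) + 4*exp(2*I*pi/3))*conj(1) + 1*(2 + 2*exp(-2*I*pi/3) + 2*exp(-I*pi/3) + exp(2*I*pi/3) + 2*exp(I*pi/3))*conj(1)]
      = (1/6)[(11) + (2 + 2*exp(-I*pi/3) + exp(-2*I*pi/3) + 2*exp(2*I*pi/3) + 2*exp(I*pi/3)) + (4 + 4*exp(-2*I*pi/3) + 3*exp(2*I*pi/3)) + (1) + (4 + 3*exp(-2*I*pi/3) + 4*exp(2*I*pi/3)) + (2 + 2*exp(-2*I*pi/3) + 2*exp(-I*pi/3) + exp(2*I*pi/3) + 2*exp(I*pi/3))] = 18/6 = 3
  <chi_rho, chi_1> = (1/6)[1*(11)*conj(1) + 1*(2 + 2*exp(-I*pi/3) + exp(-2*I*pi/3) + 2*exp(2*I*pi/3) + 2*exp(I*pi/3))*conj(exp(I*pi/3)) + 1*(4 + 4*exp(-2*I*pi/3) + 3*exp(2*I*pi/3))*conj(exp(2*I*pi/3)) + 1*(1)*conj(-1) + 1*(4 + 3*exp(-2*I*pi/3) + 4*exp(2*I*pi/3))*conj(exp(-2*I*pi/3)) + 1*(2 + 2*exp(-2*I*pi/3) + 2*exp(-I*pi/3) + exp(2*I*pi/3) + 2*exp(I*pi/3))*conj(exp(-I*pi/3))]
      = (1/6)[(11) + (1 + 2*exp(-2*I*pi/3) + 2*exp(-I*pi/3) + 2*exp(I*pi/3)) + (-1) + (-1) + (-1) + (1 + 2*exp(-I*pi/3) + 2*exp(2*I*pi/3) + 2*exp(I*pi/3))] = 12/6 = 2
  <chi_rho, chi_2> = (1/6)[1*(11)*conj(1) + 1*(2 + 2*exp(-I*pi/3) + exp(-2*I*pi/3) + 2*exp(2*I*pi/3) + 2*exp(I*pi/3))*conj(exp(2*I*pi/3)) + 1*(4 + 4*exp(-2*I*pi/3) + 3*exp(2*I*pi/3))*conj(exp(-2*I*pi/3)) + 1*(1)*conj(1) + 1*(4 + 3*exp(-2*I*pi/3) + 4*exp(2*I*pi/3))*conj(exp(2*I*pi/3)) + 1*(2 + 2*exp(-2*I*pi/3) + 2*exp(-I*pi/3) + exp(2*I*pi/3) + 2*exp(I*pi/3))*conj(exp(-2*I*pi/3))]
      = (1/6)[(11) + (2*exp(-2*I*pi/3) + 2*exp(-I*pi/3) + exp(2*I*pi/3)) + (4 + 3*exp(-2*I*pi/3) + 4*exp(2*I*pi/3)) + (1) + (4 + 4*exp(-2*I*pi/3) + 3*exp(2*I*pi/3)) + (exp(-2*I*pi/3) + 2*exp(2*I*pi/3) + 2*exp(I*pi/3))] = 12/6 = 2
  <chi_rho, chi_3> = (1/6)[1*(11)*conj(1) + 1*(2 + 2*exp(-I*pi/3) + exp(-2*I*pi/3) + 2*exp(2*I*pi/3) + 2*exp(I*pi/3))*conj(-1) + 1*(4 + 4*exp(-2*I*pi/3) + 3*exp(2*I*pi/3))*conj(1) + 1*(1)*conj(-1) + 1*(4 + 3*exp(-2*I*pi/3) + 4*exp(2*I*pi/3))*conj(1) + 1*(2 + 2*exp(-2*I*pi/3) + 2*exp(-I*pi/3) + exp(2*I*pi/3) + 2*exp(I*pi/3))*conj(-1)]
      = (1/6)[(11) + (-2 - 2*exp(I*pi/3) - 2*exp(2*I*pi/3) - exp(-2*I*pi/3) - 2*exp(-I*pi/3)) + (4 + 4*exp(-2*I*pi/3) + 3*exp(2*I*pi/3)) + (-1) + (4 + 3*exp(-2*I*pi/3) + 4*exp(2*I*pi/3)) + (-2 - 2*exp(I*pi/3) - exp(2*I*pi/3) - 2*exp(-I*pi/3) - 2*exp(-2*I*pi/3))] = 6/6 = 1
  <chi_rho, chi_4> = (1/6)[1*(11)*conj(1) + 1*(2 + 2*exp(-I*pi/3) + exp(-2*I*pi/3) + 2*exp(2*I*pi/3) + 2*exp(I*pi/3))*conj(exp(-2*I*pi/3)) + 1*(4 + 4*exp(-2*I*pi/3) + 3*exp(2*I*pi/3))*conj(exp(2*I*pi/3)) + 1*(1)*conj(1) + 1*(4 + 3*exp(-2*I*pi/3) + 4*exp(2*I*pi/3))*conj(exp(-2*I*pi/3)) + 1*(2 + 2*exp(-2*I*pi/3) + 2*exp(-I*pi/3) + exp(2*I*pi/3) + 2*exp(I*pi/3))*conj(exp(2*I*pi/3))]
      = (1/6)[(11) + (-1 + 2*exp(-2*I*pi/3) + 2*exp(2*I*pi/3) + 2*exp(I*pi/3)) + (-1) + (1) + (-1) + (-1 + 2*exp(-2*I*pi/3) + 2*exp(-I*pi/3) + 2*exp(2*I*pi/3))] = 6/6 = 1
  <chi_rho, chi_5> = (1/6)[1*(11)*conj(1) + 1*(2 + 2*exp(-I*pi/3) + exp(-2*I*pi/3) + 2*exp(2*I*pi/3) + 2*exp(I*pi/3))*conj(exp(-I*pi/3)) + 1*(4 + 4*exp(-2*I*pi/3) + 3*exp(2*I*pi/3))*conj(exp(-2*I*pi/3)) + 1*(1)*conj(-1) + 1*(4 + 3*exp(-2*I*pi/3) + 4*exp(2*I*pi/3))*conj(exp(2*I*pi/3)) + 1*(2 + 2*exp(-2*I*pi/3) + 2*exp(-I*pi/3) + exp(2*I*pi/3) + 2*exp(I*pi/3))*conj(exp(I*pi/3))]
      = (1/6)[(11) + (exp(-I*pi/3) + 2*exp(2*I*pi/3) + 2*exp(I*pi/3)) + (4 + 3*exp(-2*I*pi/3) + 4*exp(2*I*pi/3)) + (-1) + (4 + 4*exp(-2*I*pi/3) + 3*exp(2*I*pi/3)) + (2*exp(-2*I*pi/3) + 2*exp(-I*pi/3) + exp(I*pi/3))] = 12/6 = 2
(Exp terms are combined using exp(i*s)*conj(exp(i*t)) = exp(i*(s-t)), and sums of them are collapsed using the identity that for every m > 1 the m distinct m-th roots of unity sum to 0, e.g. 1 + exp(2*I*pi/3) + exp(-2*I*pi/3) = 0.)
Dimension check: dim(rho) = sum (mult * dim) = 3*1 + 2*1 + 2*1 + 1*1 + 1*1 + 2*1 = 11 = chi_rho(e) = 11.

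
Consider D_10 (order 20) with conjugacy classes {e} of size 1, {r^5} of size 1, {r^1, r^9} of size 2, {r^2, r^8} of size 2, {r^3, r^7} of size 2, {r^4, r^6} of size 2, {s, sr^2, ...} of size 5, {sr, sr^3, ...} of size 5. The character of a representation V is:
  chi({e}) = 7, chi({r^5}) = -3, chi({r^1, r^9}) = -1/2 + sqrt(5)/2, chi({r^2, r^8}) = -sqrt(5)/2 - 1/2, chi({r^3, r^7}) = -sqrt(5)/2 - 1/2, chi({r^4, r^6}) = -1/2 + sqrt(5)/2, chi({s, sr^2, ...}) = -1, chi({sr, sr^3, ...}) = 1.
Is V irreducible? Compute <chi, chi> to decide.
Not irreducible (reducible): <chi, chi> = 4 > 1.

Justification: <chi, chi> = (1/|G|) sum_C |C| * |chi(C)|^2 = (1/20)[1*|7|^2 + 1*|-3|^2 + 2*|-1/2 + sqrt(5)/2|^2 + 2*|-sqrt(5)/2 - 1/2|^2 + 2*|-sqrt(5)/2 - 1/2|^2 + 2*|-1/2 + sqrt(5)/2|^2 + 5*|-1|^2 + 5*|1|^2]
  = (1/20)[(49) + (9) + (3 - sqrt(5)) + (sqrt(5) + 3) + (sqrt(5) + 3) + (3 - sqrt(5)) + (5) + (5)] = 80/20 = 4.
A character is irreducible iff <chi, chi> = 1, so this representation is reducible.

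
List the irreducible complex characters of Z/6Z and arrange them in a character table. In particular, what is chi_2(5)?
Character table of Z/6Z (irreps indexed chi_0,...,chi_5 with chi_k(m) = zeta_6^(k*m), zeta_6 = exp(2*pi*i/6)):
  irrep \ class  {0} (size 1)  {1} (size 1)    {2} (size 1)    {3} (size 1)  {4} (size 1)    {5} (size 1)  
  chi_0          1             1               1               1             1               1             
  chi_1          1             exp(I*pi/3)     exp(2*I*pi/3)   -1            exp(-2*I*pi/3)  exp(-I*pi/3)  
  chi_2          1             exp(2*I*pi/3)   exp(-2*I*pi/3)  1             exp(2*I*pi/3)   exp(-2*I*pi/3)
  chi_3          1             -1              1               -1            1               -1            
  chi_4          1             exp(-2*I*pi/3)  exp(2*I*pi/3)   1             exp(-2*I*pi/3)  exp(2*I*pi/3) 
  chi_5          1             exp(-I*pi/3)    exp(-2*I*pi/3)  -1            exp(2*I*pi/3)   exp(I*pi/3)   

Spot check: chi_2(5) = zeta_6^(2*5) = zeta_6^10 = exp(-2*I*pi/3).

Working: Z/6Z is abelian, so all 6 irreducible complex representations are 1-dimensional. They are given by chi_k(m) = zeta_6^(k*m) for k = 0,...,5. Row orthogonality: sum_m chi_k(m) conj(chi_l(m)) = 6 * [k = l].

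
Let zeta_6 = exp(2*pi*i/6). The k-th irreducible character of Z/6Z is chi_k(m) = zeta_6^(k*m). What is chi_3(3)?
chi_3(3) = zeta_6^9 = -1

Justification: chi_3(3) = zeta_6^(3*3) = zeta_6^9. Since zeta_6^6 = 1, this equals zeta_6^3 = exp(2*pi*i*3/6) = -1.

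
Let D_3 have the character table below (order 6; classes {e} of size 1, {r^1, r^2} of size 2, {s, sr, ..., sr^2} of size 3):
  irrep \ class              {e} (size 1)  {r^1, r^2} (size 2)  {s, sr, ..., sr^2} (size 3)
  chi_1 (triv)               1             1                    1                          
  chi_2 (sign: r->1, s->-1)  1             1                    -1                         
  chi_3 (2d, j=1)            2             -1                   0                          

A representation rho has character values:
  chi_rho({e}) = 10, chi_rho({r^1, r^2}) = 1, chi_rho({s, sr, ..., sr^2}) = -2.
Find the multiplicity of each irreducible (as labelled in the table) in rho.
Multiplicities: chi_1: 1, chi_2: 3, chi_3: 3.

Proof sketch: Use <chi_rho, chi> = (1/|G|) sum_C |C| * chi_rho(C) * conj(chi(C)) with |G| = 6 for each irreducible chi in the table:
  <chi_rho, chi_1> = (1/6)[1*(10)*conj(1) + 2*(1)*conj(1) + 3*(-2)*conj(1)]
      = (1/6)[(10) + (2) + (-6)] = 6/6 = 1
  <chi_rho, chi_2> = (1/6)[1*(10)*conj(1) + 2*(1)*conj(1) + 3*(-2)*conj(-1)]
      = (1/6)[(10) + (2) + (6)] = 18/6 = 3
  <chi_rho, chi_3> = (1/6)[1*(10)*conj(2) + 2*(1)*conj(-1) + 3*(-2)*conj(0)]
      = (1/6)[(20) + (-2) + (0)] = 18/6 = 3
Dimension check: dim(rho) = sum (mult * dim) = 1*1 + 3*1 + 3*2 = 10 = chi_rho(e) = 10.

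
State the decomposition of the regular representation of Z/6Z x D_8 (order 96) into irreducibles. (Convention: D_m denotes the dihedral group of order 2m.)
Each irreducible V_i of dimension d_i appears with multiplicity d_i, i.e. rho_reg = (direct sum over all irreducibles V_i) d_i V_i. The irreducible dimensions for Z/6Z x D_8 are 1, 1, 1, 1, 1, 1, 1, 1, 1, 1, 1, 1, 1, 1, 1, 1, 1, 1, 1, 1, 1, 1, 1, 1, 2, 2, 2, 2, 2, 2, 2, 2, 2, 2, 2, 2, 2, 2, 2, 2, 2, 2: 24 irreducibles of dimension 1, each with multiplicity 1; 18 irreducibles of dimension 2, each with multiplicity 2. Total dimension 24*1*1 + 18*2*2 = 96 = |G|.

Justification: General theorem: in the regular representation of a finite group G, each irreducible appears with multiplicity equal to its dimension. Check: dim(rho_reg) = sum d_i^2 = 1 + 1 + 1 + 1 + 1 + 1 + 1 + 1 + 1 + 1 + 1 + 1 + 1 + 1 + 1 + 1 + 1 + 1 + 1 + 1 + 1 + 1 + 1 + 1 + 4 + 4 + 4 + 4 + 4 + 4 + 4 + 4 + 4 + 4 + 4 + 4 + 4 + 4 + 4 + 4 + 4 + 4 = 96 = |G|.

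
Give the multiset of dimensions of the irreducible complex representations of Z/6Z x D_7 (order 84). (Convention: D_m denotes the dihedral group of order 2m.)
Dimensions: 1, 1, 1, 1, 1, 1, 1, 1, 1, 1, 1, 1, 2, 2, 2, 2, 2, 2, 2, 2, 2, 2, 2, 2, 2, 2, 2, 2, 2, 2

There are 30 irreducibles (= number of conjugacy classes). Their dimensions d_i satisfy sum d_i^2 = |G| = 84: 1 + 1 + 1 + 1 + 1 + 1 + 1 + 1 + 1 + 1 + 1 + 1 + 4 + 4 + 4 + 4 + 4 + 4 + 4 + 4 + 4 + 4 + 4 + 4 + 4 + 4 + 4 + 4 + 4 + 4 = 84. (For the product with Z/6Z: each of the 6 1-dim characters of Z/6Z tensors with each irrep of D_7, giving 6 copies of each D_7-dimension.)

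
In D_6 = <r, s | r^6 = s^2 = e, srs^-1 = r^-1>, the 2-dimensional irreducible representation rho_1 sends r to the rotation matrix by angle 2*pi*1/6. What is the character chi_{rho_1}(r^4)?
chi_{rho_1}(r^4) = 2*cos(2*pi*1*4/6) = -1

Proof sketch: rho_1(r^4) is rotation by angle 2*pi*1*4/6, whose trace is 2*cos(2*pi*1*4/6) = -1.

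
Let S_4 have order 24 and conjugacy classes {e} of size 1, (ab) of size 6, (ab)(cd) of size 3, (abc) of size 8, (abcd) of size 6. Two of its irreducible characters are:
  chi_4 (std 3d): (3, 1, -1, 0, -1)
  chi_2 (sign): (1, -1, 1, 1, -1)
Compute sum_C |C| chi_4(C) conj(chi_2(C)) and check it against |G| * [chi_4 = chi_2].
Sum = 0; so <chi_4, chi_2> = 0 (distinct irreducibles are orthogonal).

Explanation: Compute term by term over conjugacy classes (|C| * chi_4(C) * conj(chi_2(C))):
  1*(3)*conj(1) + 6*(1)*conj(-1) + 3*(-1)*conj(1) + 8*(0)*conj(1) + 6*(-1)*conj(-1)
  = (3) + (-6) + (-3) + (0) + (6)
  = 0.
Dividing by |G| = 24 gives 0/24 = 0, matching the row-orthogonality relation <chi_4, chi_2> = [chi_4 = chi_2].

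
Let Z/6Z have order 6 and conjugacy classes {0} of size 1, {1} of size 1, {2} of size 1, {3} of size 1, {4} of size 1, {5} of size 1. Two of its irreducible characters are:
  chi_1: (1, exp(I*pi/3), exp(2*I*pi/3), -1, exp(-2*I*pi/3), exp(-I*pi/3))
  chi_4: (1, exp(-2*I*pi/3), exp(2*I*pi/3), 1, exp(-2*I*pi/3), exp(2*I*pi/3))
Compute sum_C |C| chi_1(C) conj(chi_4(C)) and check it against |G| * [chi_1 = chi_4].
Sum = 0; so <chi_1, chi_4> = 0 (distinct irreducibles are orthogonal).

Explanation: Compute term by term over conjugacy classes (|C| * chi_1(C) * conj(chi_4(C))):
  1*(1)*conj(1) + 1*(exp(I*pi/3))*conj(exp(-2*I*pi/3)) + 1*(exp(2*I*pi/3))*conj(exp(2*I*pi/3)) + 1*(-1)*conj(1) + 1*(exp(-2*I*pi/3))*conj(exp(-2*I*pi/3)) + 1*(exp(-I*pi/3))*conj(exp(2*I*pi/3))
  = (1) + (-1) + (1) + (-1) + (1) + (-1)
  = 0.
(Exp terms are combined using exp(i*s)*conj(exp(i*t)) = exp(i*(s-t)), and sums of them are collapsed using the identity that for every m > 1 the m distinct m-th roots of unity sum to 0, e.g. 1 + exp(2*I*pi/3) + exp(-2*I*pi/3) = 0.)
Dividing by |G| = 6 gives 0/6 = 0, matching the row-orthogonality relation <chi_1, chi_4> = [chi_1 = chi_4].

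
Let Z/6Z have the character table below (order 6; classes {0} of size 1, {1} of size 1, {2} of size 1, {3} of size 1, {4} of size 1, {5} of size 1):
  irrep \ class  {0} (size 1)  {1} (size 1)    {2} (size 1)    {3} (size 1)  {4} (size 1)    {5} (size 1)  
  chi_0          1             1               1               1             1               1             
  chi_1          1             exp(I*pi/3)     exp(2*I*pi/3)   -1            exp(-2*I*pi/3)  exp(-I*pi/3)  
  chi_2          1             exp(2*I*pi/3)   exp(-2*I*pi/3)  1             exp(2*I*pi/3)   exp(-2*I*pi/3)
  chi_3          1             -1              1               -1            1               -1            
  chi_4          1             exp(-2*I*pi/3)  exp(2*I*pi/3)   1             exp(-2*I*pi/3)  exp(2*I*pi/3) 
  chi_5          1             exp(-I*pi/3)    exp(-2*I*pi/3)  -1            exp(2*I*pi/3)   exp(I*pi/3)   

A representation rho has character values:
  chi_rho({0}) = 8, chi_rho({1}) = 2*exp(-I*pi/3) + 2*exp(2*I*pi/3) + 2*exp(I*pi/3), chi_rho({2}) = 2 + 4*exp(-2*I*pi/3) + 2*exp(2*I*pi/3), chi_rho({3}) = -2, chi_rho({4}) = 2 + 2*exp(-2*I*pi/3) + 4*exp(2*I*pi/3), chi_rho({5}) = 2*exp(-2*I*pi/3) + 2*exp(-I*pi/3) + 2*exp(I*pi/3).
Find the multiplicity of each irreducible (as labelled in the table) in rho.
Multiplicities: chi_0: 1, chi_1: 2, chi_2: 2, chi_3: 1, chi_4: 0, chi_5: 2.

Details: Use <chi_rho, chi> = (1/|G|) sum_C |C| * chi_rho(C) * conj(chi(C)) with |G| = 6 for each irreducible chi in the table:
  <chi_rho, chi_0> = (1/6)[1*(8)*conj(1) + 1*(2*exp(-I*pi/3) + 2*exp(2*I*pi/3) + 2*exp(I*pi/3))*conj(1) + 1*(2 + 4*exp(-2*I*pi/3) + 2*exp(2*I*pi/3))*conj(1) + 1*(-2)*conj(1) + 1*(2 + 2*exp(-2*I*pi/3) + 4*exp(2*I*pi/3))*conj(1) + 1*(2*exp(-2*I*pi/3) + 2*exp(-I*pi/3) + 2*exp(I*pi/3))*conj(1)]
      = (1/6)[(8) + (2*exp(-I*pi/3) + 2*exp(2*I*pi/3) + 2*exp(I*pi/3)) + (2 + 4*exp(-2*I*pi/3) + 2*exp(2*I*pi/3)) + (-2) + (2 + 2*exp(-2*I*pi/3) + 4*exp(2*I*pi/3)) + (2*exp(-2*I*pi/3) + 2*exp(-I*pi/3) + 2*exp(I*pi/3))] = 6/6 = 1
  <chi_rho, chi_1> = (1/6)[1*(8)*conj(1) + 1*(2*exp(-I*pi/3) + 2*exp(2*I*pi/3) + 2*exp(I*pi/3))*conj(exp(I*pi/3)) + 1*(2 + 4*exp(-2*I*pi/3) + 2*exp(2*I*pi/3))*conj(exp(2*I*pi/3)) + 1*(-2)*conj(-1) + 1*(2 + 2*exp(-2*I*pi/3) + 4*exp(2*I*pi/3))*conj(exp(-2*I*pi/3)) + 1*(2*exp(-2*I*pi/3) + 2*exp(-I*pi/3) + 2*exp(I*pi/3))*conj(exp(-I*pi/3))]
      = (1/6)[(8) + (2) + (2 + 2*exp(-2*I*pi/3) + 4*exp(2*I*pi/3)) + (2) + (2 + 4*exp(-2*I*pi/3) + 2*exp(2*I*pi/3)) + (2)] = 12/6 = 2
  <chi_rho, chi_2> = (1/6)[1*(8)*conj(1) + 1*(2*exp(-I*pi/3) + 2*exp(2*I*pi/3) + 2*exp(I*pi/3))*conj(exp(2*I*pi/3)) + 1*(2 + 4*exp(-2*I*pi/3) + 2*exp(2*I*pi/3))*conj(exp(-2*I*pi/3)) + 1*(-2)*conj(1) + 1*(2 + 2*exp(-2*I*pi/3) + 4*exp(2*I*pi/3))*conj(exp(2*I*pi/3)) + 1*(2*exp(-2*I*pi/3) + 2*exp(-I*pi/3) + 2*exp(I*pi/3))*conj(exp(-2*I*pi/3))]
      = (1/6)[(8) + (2*exp(-I*pi/3)) + (2) + (-2) + (2) + (2*exp(I*pi/3))] = 12/6 = 2
  <chi_rho, chi_3> = (1/6)[1*(8)*conj(1) + 1*(2*exp(-I*pi/3) + 2*exp(2*I*pi/3) + 2*exp(I*pi/3))*conj(-1) + 1*(2 + 4*exp(-2*I*pi/3) + 2*exp(2*I*pi/3))*conj(1) + 1*(-2)*conj(-1) + 1*(2 + 2*exp(-2*I*pi/3) + 4*exp(2*I*pi/3))*conj(1) + 1*(2*exp(-2*I*pi/3) + 2*exp(-I*pi/3) + 2*exp(I*pi/3))*conj(-1)]
      = (1/6)[(8) + (-2*exp(I*pi/3) - 2*exp(2*I*pi/3) - 2*exp(-I*pi/3)) + (2 + 4*exp(-2*I*pi/3) + 2*exp(2*I*pi/3)) + (2) + (2 + 2*exp(-2*I*pi/3) + 4*exp(2*I*pi/3)) + (-2*exp(I*pi/3) - 2*exp(-I*pi/3) - 2*exp(-2*I*pi/3))] = 6/6 = 1
  <chi_rho, chi_4> = (1/6)[1*(8)*conj(1) + 1*(2*exp(-I*pi/3) + 2*exp(2*I*pi/3) + 2*exp(I*pi/3))*conj(exp(-2*I*pi/3)) + 1*(2 + 4*exp(-2*I*pi/3) + 2*exp(2*I*pi/3))*conj(exp(2*I*pi/3)) + 1*(-2)*conj(1) + 1*(2 + 2*exp(-2*I*pi/3) + 4*exp(2*I*pi/3))*conj(exp(-2*I*pi/3)) + 1*(2*exp(-2*I*pi/3) + 2*exp(-I*pi/3) + 2*exp(I*pi/3))*conj(exp(2*I*pi/3))]
      = (1/6)[(8) + (-2) + (2 + 2*exp(-2*I*pi/3) + 4*exp(2*I*pi/3)) + (-2) + (2 + 4*exp(-2*I*pi/3) + 2*exp(2*I*pi/3)) + (-2)] = 0/6 = 0
  <chi_rho, chi_5> = (1/6)[1*(8)*conj(1) + 1*(2*exp(-I*pi/3) + 2*exp(2*I*pi/3) + 2*exp(I*pi/3))*conj(exp(-I*pi/3)) + 1*(2 + 4*exp(-2*I*pi/3) + 2*exp(2*I*pi/3))*conj(exp(-2*I*pi/3)) + 1*(-2)*conj(-1) + 1*(2 + 2*exp(-2*I*pi/3) + 4*exp(2*I*pi/3))*conj(exp(2*I*pi/3)) + 1*(2*exp(-2*I*pi/3) + 2*exp(-I*pi/3) + 2*exp(I*pi/3))*conj(exp(I*pi/3))]
      = (1/6)[(8) + (2*exp(2*I*pi/3)) + (2) + (2) + (2) + (2*exp(-2*I*pi/3))] = 12/6 = 2
(Exp terms are combined using exp(i*s)*conj(exp(i*t)) = exp(i*(s-t)), and sums of them are collapsed using the identity that for every m > 1 the m distinct m-th roots of unity sum to 0, e.g. 1 + exp(2*I*pi/3) + exp(-2*I*pi/3) = 0.)
Dimension check: dim(rho) = sum (mult * dim) = 1*1 + 2*1 + 2*1 + 1*1 + 0*1 + 2*1 = 8 = chi_rho(e) = 8.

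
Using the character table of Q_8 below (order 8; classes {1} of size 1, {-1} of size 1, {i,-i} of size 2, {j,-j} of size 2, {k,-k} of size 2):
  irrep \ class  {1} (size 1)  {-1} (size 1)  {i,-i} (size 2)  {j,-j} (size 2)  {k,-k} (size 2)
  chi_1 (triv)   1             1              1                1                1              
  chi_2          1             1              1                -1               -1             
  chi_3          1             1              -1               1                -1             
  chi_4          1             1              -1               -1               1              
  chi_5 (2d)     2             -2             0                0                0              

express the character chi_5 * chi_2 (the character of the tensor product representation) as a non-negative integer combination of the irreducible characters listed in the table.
chi_5 tensor chi_2 = chi_5 (all other irreducibles have multiplicity 0).

Why: The character of a tensor product is the pointwise product (chi_5 * chi_2)(C) = chi_5(C) * chi_2(C):
  {1}: (2)*(1), {-1}: (-2)*(1), {i,-i}: (0)*(1), {j,-j}: (0)*(-1), {k,-k}: (0)*(-1)
so (chi_5 * chi_2) takes values
  {1} -> 2, {-1} -> -2, {i,-i} -> 0, {j,-j} -> 0, {k,-k} -> 0.
Now take the inner product of this character with each irreducible chi from the table, <chi_5*chi_2, chi> = (1/8) sum_C |C| (chi_5*chi_2)(C) conj(chi(C)):
  <chi_5*chi_2, chi_1> = (1/8)[1*(2)*conj(1) + 1*(-2)*conj(1) + 2*(0)*conj(1) + 2*(0)*conj(1) + 2*(0)*conj(1)]
      = (1/8)[(2) + (-2) + (0) + (0) + (0)] = 0/8 = 0
  <chi_5*chi_2, chi_2> = (1/8)[1*(2)*conj(1) + 1*(-2)*conj(1) + 2*(0)*conj(1) + 2*(0)*conj(-1) + 2*(0)*conj(-1)]
      = (1/8)[(2) + (-2) + (0) + (0) + (0)] = 0/8 = 0
  <chi_5*chi_2, chi_3> = (1/8)[1*(2)*conj(1) + 1*(-2)*conj(1) + 2*(0)*conj(-1) + 2*(0)*conj(1) + 2*(0)*conj(-1)]
      = (1/8)[(2) + (-2) + (0) + (0) + (0)] = 0/8 = 0
  <chi_5*chi_2, chi_4> = (1/8)[1*(2)*conj(1) + 1*(-2)*conj(1) + 2*(0)*conj(-1) + 2*(0)*conj(-1) + 2*(0)*conj(1)]
      = (1/8)[(2) + (-2) + (0) + (0) + (0)] = 0/8 = 0
  <chi_5*chi_2, chi_5> = (1/8)[1*(2)*conj(2) + 1*(-2)*conj(-2) + 2*(0)*conj(0) + 2*(0)*conj(0) + 2*(0)*conj(0)]
      = (1/8)[(4) + (4) + (0) + (0) + (0)] = 8/8 = 1
Hence the multiplicities are chi_5: 1. Dimension check: dim(chi_5)*dim(chi_2) = 2*1 = 2 and sum (mult * dim) = 1*2 = 2.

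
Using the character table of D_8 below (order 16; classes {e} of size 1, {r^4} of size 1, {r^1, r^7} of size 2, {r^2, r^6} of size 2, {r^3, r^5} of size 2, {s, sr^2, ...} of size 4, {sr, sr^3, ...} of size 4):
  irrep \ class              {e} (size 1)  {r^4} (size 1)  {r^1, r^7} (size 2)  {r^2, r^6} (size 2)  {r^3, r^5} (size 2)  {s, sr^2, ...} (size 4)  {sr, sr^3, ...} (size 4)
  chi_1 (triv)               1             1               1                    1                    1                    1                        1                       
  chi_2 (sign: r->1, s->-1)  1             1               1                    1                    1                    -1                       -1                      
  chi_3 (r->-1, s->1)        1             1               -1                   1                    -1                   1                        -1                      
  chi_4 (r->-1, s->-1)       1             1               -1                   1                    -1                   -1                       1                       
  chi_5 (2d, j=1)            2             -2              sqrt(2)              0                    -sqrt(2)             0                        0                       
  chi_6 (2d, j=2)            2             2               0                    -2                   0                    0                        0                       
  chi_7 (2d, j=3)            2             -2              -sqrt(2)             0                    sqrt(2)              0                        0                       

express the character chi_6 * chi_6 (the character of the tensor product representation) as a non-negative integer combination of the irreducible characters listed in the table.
chi_6 tensor chi_6 = chi_1 + chi_2 + chi_3 + chi_4 (all other irreducibles have multiplicity 0).

Why: The character of a tensor product is the pointwise product (chi_6 * chi_6)(C) = chi_6(C) * chi_6(C):
  {e}: (2)*(2), {r^4}: (2)*(2), {r^1, r^7}: (0)*(0), {r^2, r^6}: (-2)*(-2), {r^3, r^5}: (0)*(0), {s, sr^2, ...}: (0)*(0), {sr, sr^3, ...}: (0)*(0)
so (chi_6 * chi_6) takes values
  {e} -> 4, {r^4} -> 4, {r^1, r^7} -> 0, {r^2, r^6} -> 4, {r^3, r^5} -> 0, {s, sr^2, ...} -> 0, {sr, sr^3, ...} -> 0.
Now take the inner product of this character with each irreducible chi from the table, <chi_6*chi_6, chi> = (1/16) sum_C |C| (chi_6*chi_6)(C) conj(chi(C)):
  <chi_6*chi_6, chi_1> = (1/16)[1*(4)*conj(1) + 1*(4)*conj(1) + 2*(0)*conj(1) + 2*(4)*conj(1) + 2*(0)*conj(1) + 4*(0)*conj(1) + 4*(0)*conj(1)]
      = (1/16)[(4) + (4) + (0) + (8) + (0) + (0) + (0)] = 16/16 = 1
  <chi_6*chi_6, chi_2> = (1/16)[1*(4)*conj(1) + 1*(4)*conj(1) + 2*(0)*conj(1) + 2*(4)*conj(1) + 2*(0)*conj(1) + 4*(0)*conj(-1) + 4*(0)*conj(-1)]
      = (1/16)[(4) + (4) + (0) + (8) + (0) + (0) + (0)] = 16/16 = 1
  <chi_6*chi_6, chi_3> = (1/16)[1*(4)*conj(1) + 1*(4)*conj(1) + 2*(0)*conj(-1) + 2*(4)*conj(1) + 2*(0)*conj(-1) + 4*(0)*conj(1) + 4*(0)*conj(-1)]
      = (1/16)[(4) + (4) + (0) + (8) + (0) + (0) + (0)] = 16/16 = 1
  <chi_6*chi_6, chi_4> = (1/16)[1*(4)*conj(1) + 1*(4)*conj(1) + 2*(0)*conj(-1) + 2*(4)*conj(1) + 2*(0)*conj(-1) + 4*(0)*conj(-1) + 4*(0)*conj(1)]
      = (1/16)[(4) + (4) + (0) + (8) + (0) + (0) + (0)] = 16/16 = 1
  <chi_6*chi_6, chi_5> = (1/16)[1*(4)*conj(2) + 1*(4)*conj(-2) + 2*(0)*conj(sqrt(2)) + 2*(4)*conj(0) + 2*(0)*conj(-sqrt(2)) + 4*(0)*conj(0) + 4*(0)*conj(0)]
      = (1/16)[(8) + (-8) + (0) + (0) + (0) + (0) + (0)] = 0/16 = 0
  <chi_6*chi_6, chi_6> = (1/16)[1*(4)*conj(2) + 1*(4)*conj(2) + 2*(0)*conj(0) + 2*(4)*conj(-2) + 2*(0)*conj(0) + 4*(0)*conj(0) + 4*(0)*conj(0)]
      = (1/16)[(8) + (8) + (0) + (-16) + (0) + (0) + (0)] = 0/16 = 0
  <chi_6*chi_6, chi_7> = (1/16)[1*(4)*conj(2) + 1*(4)*conj(-2) + 2*(0)*conj(-sqrt(2)) + 2*(4)*conj(0) + 2*(0)*conj(sqrt(2)) + 4*(0)*conj(0) + 4*(0)*conj(0)]
      = (1/16)[(8) + (-8) + (0) + (0) + (0) + (0) + (0)] = 0/16 = 0
Hence the multiplicities are chi_1: 1, chi_2: 1, chi_3: 1, chi_4: 1. Dimension check: dim(chi_6)*dim(chi_6) = 2*2 = 4 and sum (mult * dim) = 1*1 + 1*1 + 1*1 + 1*1 = 4.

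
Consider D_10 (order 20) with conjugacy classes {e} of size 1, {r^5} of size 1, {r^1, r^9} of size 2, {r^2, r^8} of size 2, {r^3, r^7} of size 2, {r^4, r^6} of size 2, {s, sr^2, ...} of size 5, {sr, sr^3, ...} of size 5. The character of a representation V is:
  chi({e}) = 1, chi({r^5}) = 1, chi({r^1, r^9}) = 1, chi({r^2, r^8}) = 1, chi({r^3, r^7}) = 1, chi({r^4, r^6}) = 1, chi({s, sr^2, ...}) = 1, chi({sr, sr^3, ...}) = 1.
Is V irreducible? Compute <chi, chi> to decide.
Irreducible: <chi, chi> = 1.

Details: <chi, chi> = (1/|G|) sum_C |C| * |chi(C)|^2 = (1/20)[1*|1|^2 + 1*|1|^2 + 2*|1|^2 + 2*|1|^2 + 2*|1|^2 + 2*|1|^2 + 5*|1|^2 + 5*|1|^2]
  = (1/20)[(1) + (1) + (2) + (2) + (2) + (2) + (5) + (5)] = 20/20 = 1.
A character is irreducible iff <chi, chi> = 1, so this representation is irreducible.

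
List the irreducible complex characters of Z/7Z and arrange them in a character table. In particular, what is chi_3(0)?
Character table of Z/7Z (irreps indexed chi_0,...,chi_6 with chi_k(m) = zeta_7^(k*m), zeta_7 = exp(2*pi*i/7)):
  irrep \ class  {0} (size 1)  {1} (size 1)    {2} (size 1)    {3} (size 1)    {4} (size 1)    {5} (size 1)    {6} (size 1)  
  chi_0          1             1               1               1               1               1               1             
  chi_1          1             exp(2*I*pi/7)   exp(4*I*pi/7)   exp(6*I*pi/7)   exp(-6*I*pi/7)  exp(-4*I*pi/7)  exp(-2*I*pi/7)
  chi_2          1             exp(4*I*pi/7)   exp(-6*I*pi/7)  exp(-2*I*pi/7)  exp(2*I*pi/7)   exp(6*I*pi/7)   exp(-4*I*pi/7)
  chi_3          1             exp(6*I*pi/7)   exp(-2*I*pi/7)  exp(4*I*pi/7)   exp(-4*I*pi/7)  exp(2*I*pi/7)   exp(-6*I*pi/7)
  chi_4          1             exp(-6*I*pi/7)  exp(2*I*pi/7)   exp(-4*I*pi/7)  exp(4*I*pi/7)   exp(-2*I*pi/7)  exp(6*I*pi/7) 
  chi_5          1             exp(-4*I*pi/7)  exp(6*I*pi/7)   exp(2*I*pi/7)   exp(-2*I*pi/7)  exp(-6*I*pi/7)  exp(4*I*pi/7) 
  chi_6          1             exp(-2*I*pi/7)  exp(-4*I*pi/7)  exp(-6*I*pi/7)  exp(6*I*pi/7)   exp(4*I*pi/7)   exp(2*I*pi/7) 

Spot check: chi_3(0) = zeta_7^(3*0) = zeta_7^0 = 1.

Solution. Z/7Z is abelian, so all 7 irreducible complex representations are 1-dimensional. They are given by chi_k(m) = zeta_7^(k*m) for k = 0,...,6. Row orthogonality: sum_m chi_k(m) conj(chi_l(m)) = 7 * [k = l].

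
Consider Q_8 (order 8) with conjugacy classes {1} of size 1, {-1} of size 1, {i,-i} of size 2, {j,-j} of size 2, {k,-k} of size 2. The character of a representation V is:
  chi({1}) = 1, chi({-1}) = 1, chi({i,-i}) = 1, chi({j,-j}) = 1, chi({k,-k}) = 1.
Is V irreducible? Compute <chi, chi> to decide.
Irreducible: <chi, chi> = 1.

Why: <chi, chi> = (1/|G|) sum_C |C| * |chi(C)|^2 = (1/8)[1*|1|^2 + 1*|1|^2 + 2*|1|^2 + 2*|1|^2 + 2*|1|^2]
  = (1/8)[(1) + (1) + (2) + (2) + (2)] = 8/8 = 1.
A character is irreducible iff <chi, chi> = 1, so this representation is irreducible.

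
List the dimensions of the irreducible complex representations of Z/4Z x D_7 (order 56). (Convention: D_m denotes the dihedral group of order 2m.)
Dimensions: 1, 1, 1, 1, 1, 1, 1, 1, 2, 2, 2, 2, 2, 2, 2, 2, 2, 2, 2, 2

Reasoning: There are 20 irreducibles (= number of conjugacy classes). Their dimensions d_i satisfy sum d_i^2 = |G| = 56: 1 + 1 + 1 + 1 + 1 + 1 + 1 + 1 + 4 + 4 + 4 + 4 + 4 + 4 + 4 + 4 + 4 + 4 + 4 + 4 = 56. (For the product with Z/4Z: each of the 4 1-dim characters of Z/4Z tensors with each irrep of D_7, giving 4 copies of each D_7-dimension.)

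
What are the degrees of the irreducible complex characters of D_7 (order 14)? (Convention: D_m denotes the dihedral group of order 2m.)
Dimensions: 1, 1, 2, 2, 2

Proof sketch: There are 5 irreducibles (= number of conjugacy classes). Their dimensions d_i satisfy sum d_i^2 = |G| = 14: 1 + 1 + 4 + 4 + 4 = 14.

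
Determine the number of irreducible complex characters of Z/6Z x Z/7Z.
42

Derivation: The number of irreducible complex representations of a finite group equals its number of conjugacy classes. Z/6Z x Z/7Z is abelian of order 42, so every element is its own conjugacy class: 42 classes, so Z/6Z x Z/7Z (order 42) has exactly 42 irreducible complex representations.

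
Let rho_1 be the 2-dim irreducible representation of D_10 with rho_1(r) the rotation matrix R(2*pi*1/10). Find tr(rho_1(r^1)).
chi_{rho_1}(r^1) = 2*cos(2*pi*1*1/10) = 1/2 + sqrt(5)/2

Proof sketch: rho_1(r^1) is rotation by angle 2*pi*1*1/10, whose trace is 2*cos(2*pi*1*1/10) = 1/2 + sqrt(5)/2.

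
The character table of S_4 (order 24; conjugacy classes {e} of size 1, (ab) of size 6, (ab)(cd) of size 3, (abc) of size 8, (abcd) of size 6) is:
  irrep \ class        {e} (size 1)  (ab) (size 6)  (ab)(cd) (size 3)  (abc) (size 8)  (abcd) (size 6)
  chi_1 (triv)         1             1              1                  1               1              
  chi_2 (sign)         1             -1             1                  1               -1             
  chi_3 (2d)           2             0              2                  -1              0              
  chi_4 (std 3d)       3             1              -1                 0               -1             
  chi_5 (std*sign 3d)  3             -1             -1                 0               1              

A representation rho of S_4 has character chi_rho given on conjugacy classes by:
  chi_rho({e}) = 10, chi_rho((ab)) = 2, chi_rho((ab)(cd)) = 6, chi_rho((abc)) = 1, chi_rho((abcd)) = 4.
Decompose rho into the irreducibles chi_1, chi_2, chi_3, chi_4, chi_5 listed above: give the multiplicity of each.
Multiplicities: chi_1: 3, chi_2: 0, chi_3: 2, chi_4: 0, chi_5: 1.

Working: Use <chi_rho, chi> = (1/|G|) sum_C |C| * chi_rho(C) * conj(chi(C)) with |G| = 24 for each irreducible chi in the table:
  <chi_rho, chi_1> = (1/24)[1*(10)*conj(1) + 6*(2)*conj(1) + 3*(6)*conj(1) + 8*(1)*conj(1) + 6*(4)*conj(1)]
      = (1/24)[(10) + (12) + (18) + (8) + (24)] = 72/24 = 3
  <chi_rho, chi_2> = (1/24)[1*(10)*conj(1) + 6*(2)*conj(-1) + 3*(6)*conj(1) + 8*(1)*conj(1) + 6*(4)*conj(-1)]
      = (1/24)[(10) + (-12) + (18) + (8) + (-24)] = 0/24 = 0
  <chi_rho, chi_3> = (1/24)[1*(10)*conj(2) + 6*(2)*conj(0) + 3*(6)*conj(2) + 8*(1)*conj(-1) + 6*(4)*conj(0)]
      = (1/24)[(20) + (0) + (36) + (-8) + (0)] = 48/24 = 2
  <chi_rho, chi_4> = (1/24)[1*(10)*conj(3) + 6*(2)*conj(1) + 3*(6)*conj(-1) + 8*(1)*conj(0) + 6*(4)*conj(-1)]
      = (1/24)[(30) + (12) + (-18) + (0) + (-24)] = 0/24 = 0
  <chi_rho, chi_5> = (1/24)[1*(10)*conj(3) + 6*(2)*conj(-1) + 3*(6)*conj(-1) + 8*(1)*conj(0) + 6*(4)*conj(1)]
      = (1/24)[(30) + (-12) + (-18) + (0) + (24)] = 24/24 = 1
Dimension check: dim(rho) = sum (mult * dim) = 3*1 + 0*1 + 2*2 + 0*3 + 1*3 = 10 = chi_rho(e) = 10.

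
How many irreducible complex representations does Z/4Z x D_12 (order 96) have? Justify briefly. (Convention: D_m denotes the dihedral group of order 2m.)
36

Explanation: The number of irreducible complex representations of a finite group equals its number of conjugacy classes. For a direct product, #classes(G x H) = #classes(G) * #classes(H). Z/4Z has 4 classes (abelian), D_12 has 9 classes, so 4 * 9 = 36, so Z/4Z x D_12 (order 96) has exactly 36 irreducible complex representations.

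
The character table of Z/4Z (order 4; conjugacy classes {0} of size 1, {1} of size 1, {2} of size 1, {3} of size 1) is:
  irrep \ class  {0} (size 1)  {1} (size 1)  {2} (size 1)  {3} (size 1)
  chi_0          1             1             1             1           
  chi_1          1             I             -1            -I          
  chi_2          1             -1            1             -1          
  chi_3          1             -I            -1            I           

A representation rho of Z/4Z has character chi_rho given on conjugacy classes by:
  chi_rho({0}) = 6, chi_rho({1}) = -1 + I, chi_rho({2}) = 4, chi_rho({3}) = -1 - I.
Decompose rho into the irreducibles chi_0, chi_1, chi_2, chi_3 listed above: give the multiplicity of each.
Multiplicities: chi_0: 2, chi_1: 1, chi_2: 3, chi_3: 0.

Use <chi_rho, chi> = (1/|G|) sum_C |C| * chi_rho(C) * conj(chi(C)) with |G| = 4 for each irreducible chi in the table:
  <chi_rho, chi_0> = (1/4)[1*(6)*conj(1) + 1*(-1 + I)*conj(1) + 1*(4)*conj(1) + 1*(-1 - I)*conj(1)]
      = (1/4)[(6) + (-1 + I) + (4) + (-1 - I)] = 8/4 = 2
  <chi_rho, chi_1> = (1/4)[1*(6)*conj(1) + 1*(-1 + I)*conj(I) + 1*(4)*conj(-1) + 1*(-1 - I)*conj(-I)]
      = (1/4)[(6) + (1 + I) + (-4) + (1 - I)] = 4/4 = 1
  <chi_rho, chi_2> = (1/4)[1*(6)*conj(1) + 1*(-1 + I)*conj(-1) + 1*(4)*conj(1) + 1*(-1 - I)*conj(-1)]
      = (1/4)[(6) + (1 - I) + (4) + (1 + I)] = 12/4 = 3
  <chi_rho, chi_3> = (1/4)[1*(6)*conj(1) + 1*(-1 + I)*conj(-I) + 1*(4)*conj(-1) + 1*(-1 - I)*conj(I)]
      = (1/4)[(6) + (-1 - I) + (-4) + (-1 + I)] = 0/4 = 0
(Exp terms are combined using exp(i*s)*conj(exp(i*t)) = exp(i*(s-t)), and sums of them are collapsed using the identity that for every m > 1 the m distinct m-th roots of unity sum to 0, e.g. 1 + exp(2*I*pi/3) + exp(-2*I*pi/3) = 0.)
Dimension check: dim(rho) = sum (mult * dim) = 2*1 + 1*1 + 3*1 + 0*1 = 6 = chi_rho(e) = 6.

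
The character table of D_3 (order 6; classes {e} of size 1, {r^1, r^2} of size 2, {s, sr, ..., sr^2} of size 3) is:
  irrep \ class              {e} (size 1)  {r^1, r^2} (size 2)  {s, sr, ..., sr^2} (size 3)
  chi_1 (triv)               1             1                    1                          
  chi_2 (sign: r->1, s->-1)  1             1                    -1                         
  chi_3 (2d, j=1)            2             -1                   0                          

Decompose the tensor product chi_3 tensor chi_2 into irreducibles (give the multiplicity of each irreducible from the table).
chi_3 tensor chi_2 = chi_3 (all other irreducibles have multiplicity 0).

Reasoning: The character of a tensor product is the pointwise product (chi_3 * chi_2)(C) = chi_3(C) * chi_2(C):
  {e}: (2)*(1), {r^1, r^2}: (-1)*(1), {s, sr, ..., sr^2}: (0)*(-1)
so (chi_3 * chi_2) takes values
  {e} -> 2, {r^1, r^2} -> -1, {s, sr, ..., sr^2} -> 0.
Now take the inner product of this character with each irreducible chi from the table, <chi_3*chi_2, chi> = (1/6) sum_C |C| (chi_3*chi_2)(C) conj(chi(C)):
  <chi_3*chi_2, chi_1> = (1/6)[1*(2)*conj(1) + 2*(-1)*conj(1) + 3*(0)*conj(1)]
      = (1/6)[(2) + (-2) + (0)] = 0/6 = 0
  <chi_3*chi_2, chi_2> = (1/6)[1*(2)*conj(1) + 2*(-1)*conj(1) + 3*(0)*conj(-1)]
      = (1/6)[(2) + (-2) + (0)] = 0/6 = 0
  <chi_3*chi_2, chi_3> = (1/6)[1*(2)*conj(2) + 2*(-1)*conj(-1) + 3*(0)*conj(0)]
      = (1/6)[(4) + (2) + (0)] = 6/6 = 1
Hence the multiplicities are chi_3: 1. Dimension check: dim(chi_3)*dim(chi_2) = 2*1 = 2 and sum (mult * dim) = 1*2 = 2.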